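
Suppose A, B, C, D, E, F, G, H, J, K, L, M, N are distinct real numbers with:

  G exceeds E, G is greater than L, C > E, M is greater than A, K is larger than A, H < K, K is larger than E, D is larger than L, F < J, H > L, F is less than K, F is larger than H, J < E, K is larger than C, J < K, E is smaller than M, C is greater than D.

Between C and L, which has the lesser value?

Link the given pairs in sequence: L < H; H < F; F < J; J < E; E < C.
Chaining these gives L < H < F < J < E < C.
So L < C; L is the smaller of the two.

L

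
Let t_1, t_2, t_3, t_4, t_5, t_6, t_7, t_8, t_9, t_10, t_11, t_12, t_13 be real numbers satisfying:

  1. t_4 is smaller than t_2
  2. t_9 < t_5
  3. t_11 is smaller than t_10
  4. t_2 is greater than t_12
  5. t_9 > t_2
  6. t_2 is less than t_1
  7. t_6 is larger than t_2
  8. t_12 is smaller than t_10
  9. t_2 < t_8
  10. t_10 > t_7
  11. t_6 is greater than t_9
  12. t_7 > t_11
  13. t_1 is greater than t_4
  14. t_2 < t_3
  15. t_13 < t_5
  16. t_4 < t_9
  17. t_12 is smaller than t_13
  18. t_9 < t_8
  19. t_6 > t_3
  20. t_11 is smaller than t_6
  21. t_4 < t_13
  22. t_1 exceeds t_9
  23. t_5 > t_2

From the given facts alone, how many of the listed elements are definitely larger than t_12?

9

The elements the relations force above t_12 are t_2, t_9, t_13, t_5, t_3, t_8, t_10, t_6, t_1 — no chain reaches any other.
That is 9.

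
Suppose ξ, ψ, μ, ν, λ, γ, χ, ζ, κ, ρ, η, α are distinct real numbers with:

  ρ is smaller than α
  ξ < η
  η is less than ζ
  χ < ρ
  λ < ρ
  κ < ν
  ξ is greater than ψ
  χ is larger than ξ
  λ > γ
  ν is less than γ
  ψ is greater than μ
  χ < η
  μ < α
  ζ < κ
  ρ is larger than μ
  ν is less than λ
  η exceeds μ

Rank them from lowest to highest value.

μ < ψ < ξ < χ < η < ζ < κ < ν < γ < λ < ρ < α

The consecutive links are each given: μ < ψ; ψ < ξ; ξ < χ; χ < η; η < ζ; ζ < κ; κ < ν; ν < γ; γ < λ; λ < ρ; ρ < α.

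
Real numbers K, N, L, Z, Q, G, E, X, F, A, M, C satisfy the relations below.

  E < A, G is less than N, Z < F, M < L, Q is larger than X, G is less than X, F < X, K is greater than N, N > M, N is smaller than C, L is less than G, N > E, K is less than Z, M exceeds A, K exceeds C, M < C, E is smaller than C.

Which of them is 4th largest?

Z

Chaining the given pairs: E < A < M < L < G < N < C < K < Z < F < X < Q.
The 4th largest is Z.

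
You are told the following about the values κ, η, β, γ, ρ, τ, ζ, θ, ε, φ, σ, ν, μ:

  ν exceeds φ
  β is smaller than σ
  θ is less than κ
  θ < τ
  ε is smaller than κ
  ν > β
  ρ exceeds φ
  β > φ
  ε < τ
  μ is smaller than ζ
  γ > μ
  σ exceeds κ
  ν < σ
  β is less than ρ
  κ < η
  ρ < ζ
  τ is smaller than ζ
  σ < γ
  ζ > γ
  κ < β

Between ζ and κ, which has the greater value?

ζ

κ < β and β < ν give κ < ν.
Then ν < σ extends the chain to σ.
With σ < γ: κ < β < ν < σ < γ.
With γ < ζ: κ < β < ν < σ < γ < ζ.
So κ < ζ; ζ is the larger of the two.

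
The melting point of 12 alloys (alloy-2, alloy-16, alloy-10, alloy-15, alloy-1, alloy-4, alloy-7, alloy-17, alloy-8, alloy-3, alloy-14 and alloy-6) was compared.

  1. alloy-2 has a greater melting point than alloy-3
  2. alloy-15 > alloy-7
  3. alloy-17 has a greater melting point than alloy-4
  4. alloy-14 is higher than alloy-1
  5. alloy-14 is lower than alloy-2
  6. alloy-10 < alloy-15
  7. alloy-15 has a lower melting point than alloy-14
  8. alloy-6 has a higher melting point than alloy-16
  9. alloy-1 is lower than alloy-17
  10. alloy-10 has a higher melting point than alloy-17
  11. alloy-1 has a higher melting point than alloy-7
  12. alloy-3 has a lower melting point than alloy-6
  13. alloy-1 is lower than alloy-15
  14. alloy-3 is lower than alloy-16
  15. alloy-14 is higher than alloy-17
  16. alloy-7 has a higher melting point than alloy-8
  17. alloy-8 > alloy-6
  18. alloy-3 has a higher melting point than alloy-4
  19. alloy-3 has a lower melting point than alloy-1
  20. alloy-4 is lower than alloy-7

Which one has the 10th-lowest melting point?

The consecutive relations fix a unique order: alloy-4 < alloy-3 < alloy-16 < alloy-6 < alloy-8 < alloy-7 < alloy-1 < alloy-17 < alloy-10 < alloy-15 < alloy-14 < alloy-2.
The 10th smallest is alloy-15.

alloy-15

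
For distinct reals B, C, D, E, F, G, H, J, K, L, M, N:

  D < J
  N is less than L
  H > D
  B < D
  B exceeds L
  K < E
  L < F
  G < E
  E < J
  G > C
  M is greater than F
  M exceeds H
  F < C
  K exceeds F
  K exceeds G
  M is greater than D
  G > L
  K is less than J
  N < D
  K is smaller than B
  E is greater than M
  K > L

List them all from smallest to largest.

The consecutive links are each given: N < L; L < F; F < C; C < G; G < K; K < B; B < D; D < H; H < M; M < E; E < J.

N < L < F < C < G < K < B < D < H < M < E < J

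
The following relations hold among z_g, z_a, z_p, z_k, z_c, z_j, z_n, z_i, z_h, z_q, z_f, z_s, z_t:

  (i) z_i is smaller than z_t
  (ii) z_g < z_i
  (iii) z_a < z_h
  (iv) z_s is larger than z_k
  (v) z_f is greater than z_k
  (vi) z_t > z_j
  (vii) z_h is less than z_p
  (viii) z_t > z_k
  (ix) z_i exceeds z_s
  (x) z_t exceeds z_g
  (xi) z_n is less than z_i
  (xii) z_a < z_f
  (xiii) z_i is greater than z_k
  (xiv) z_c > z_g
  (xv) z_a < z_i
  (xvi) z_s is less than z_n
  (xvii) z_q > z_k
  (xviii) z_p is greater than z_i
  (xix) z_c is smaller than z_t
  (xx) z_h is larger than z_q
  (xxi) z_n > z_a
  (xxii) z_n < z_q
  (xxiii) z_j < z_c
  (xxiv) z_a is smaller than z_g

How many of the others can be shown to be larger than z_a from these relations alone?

Directly above z_a: z_n, z_f, z_g, z_i, z_h.
One step further: z_c, z_q, z_p, z_t (9 so far).
No other element is forced above z_a by the given relations, so the count is 9.

9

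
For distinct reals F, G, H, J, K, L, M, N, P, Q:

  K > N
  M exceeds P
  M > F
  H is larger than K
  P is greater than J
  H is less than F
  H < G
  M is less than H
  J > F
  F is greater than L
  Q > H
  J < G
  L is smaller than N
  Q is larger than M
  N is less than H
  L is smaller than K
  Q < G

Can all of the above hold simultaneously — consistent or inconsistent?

inconsistent

Chaining the given relations yields H < F < J < P < M, so H < M. But one relation states M < H. These cannot both hold.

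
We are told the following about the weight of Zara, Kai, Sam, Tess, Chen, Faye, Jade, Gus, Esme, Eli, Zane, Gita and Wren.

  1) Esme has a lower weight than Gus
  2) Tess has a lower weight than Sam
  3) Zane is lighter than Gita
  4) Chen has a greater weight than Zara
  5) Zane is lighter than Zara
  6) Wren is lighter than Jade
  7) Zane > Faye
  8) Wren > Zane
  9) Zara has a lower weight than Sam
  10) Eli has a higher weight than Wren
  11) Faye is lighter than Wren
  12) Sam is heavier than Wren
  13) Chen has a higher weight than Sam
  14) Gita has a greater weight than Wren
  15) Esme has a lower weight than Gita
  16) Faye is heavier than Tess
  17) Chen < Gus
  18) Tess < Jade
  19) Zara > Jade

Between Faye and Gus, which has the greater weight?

Gus

The relevant relations are Faye < Zane; Zane < Wren; Wren < Jade; Jade < Zara; Zara < Sam; Sam < Chen; Chen < Gus.
Chaining these gives Faye < Zane < Wren < Jade < Zara < Sam < Chen < Gus.
So Faye < Gus; Gus is the heavier of the two.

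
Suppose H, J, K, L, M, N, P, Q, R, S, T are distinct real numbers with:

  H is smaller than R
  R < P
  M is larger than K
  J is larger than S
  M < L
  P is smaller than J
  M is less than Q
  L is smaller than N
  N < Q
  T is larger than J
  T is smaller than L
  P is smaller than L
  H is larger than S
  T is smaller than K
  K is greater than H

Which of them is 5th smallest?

The consecutive relations fix a unique order: S < H < R < P < J < T < K < M < L < N < Q.
Counting 5 from the smallest end gives J.

J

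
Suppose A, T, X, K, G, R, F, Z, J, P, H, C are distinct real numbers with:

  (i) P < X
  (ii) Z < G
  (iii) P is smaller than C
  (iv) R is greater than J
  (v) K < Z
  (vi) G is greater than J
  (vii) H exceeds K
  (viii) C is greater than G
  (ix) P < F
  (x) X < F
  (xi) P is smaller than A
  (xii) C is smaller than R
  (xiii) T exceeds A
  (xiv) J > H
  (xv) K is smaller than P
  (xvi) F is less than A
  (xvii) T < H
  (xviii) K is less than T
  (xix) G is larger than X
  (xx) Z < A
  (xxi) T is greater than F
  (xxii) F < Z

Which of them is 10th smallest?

G

Piecing the relations together gives one ordering: K < P < X < F < Z < A < T < H < J < G < C < R.
Counting 10 from the smallest end gives G.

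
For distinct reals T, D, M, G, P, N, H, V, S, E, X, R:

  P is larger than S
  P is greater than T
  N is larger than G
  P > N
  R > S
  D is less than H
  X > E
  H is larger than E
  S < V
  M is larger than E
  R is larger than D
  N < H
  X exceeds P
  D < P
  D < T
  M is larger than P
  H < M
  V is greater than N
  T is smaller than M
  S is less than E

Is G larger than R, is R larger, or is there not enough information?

undetermined

Following every chain through G: above G we get N, P, H, M, X, V.
R is not reached, and no chain runs the other way from R to G.
So the given relations leave the order of G and R undetermined.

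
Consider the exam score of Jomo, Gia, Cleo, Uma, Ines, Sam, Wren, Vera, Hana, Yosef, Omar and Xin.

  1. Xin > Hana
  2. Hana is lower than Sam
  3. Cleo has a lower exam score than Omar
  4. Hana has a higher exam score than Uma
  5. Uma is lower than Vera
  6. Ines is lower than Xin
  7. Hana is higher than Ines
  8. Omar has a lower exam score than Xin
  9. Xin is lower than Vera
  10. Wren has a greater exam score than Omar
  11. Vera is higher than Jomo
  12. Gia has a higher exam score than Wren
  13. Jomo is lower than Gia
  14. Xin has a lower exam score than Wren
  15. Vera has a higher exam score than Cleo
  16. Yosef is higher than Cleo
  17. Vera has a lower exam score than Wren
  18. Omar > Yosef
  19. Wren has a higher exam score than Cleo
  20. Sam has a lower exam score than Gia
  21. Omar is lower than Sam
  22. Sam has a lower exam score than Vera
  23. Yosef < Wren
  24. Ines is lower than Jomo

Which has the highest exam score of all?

Gia

Uma is not greatest since Uma < Hana; Cleo is not greatest since Cleo < Omar; Ines is not greatest since Ines < Hana; Jomo is not greatest since Jomo < Vera; Yosef is not greatest since Yosef < Omar; Hana is not greatest since Hana < Sam; Omar is not greatest since Omar < Xin; Sam is not greatest since Sam < Vera; Xin is not greatest since Xin < Vera; Vera is not greatest since Vera < Wren; Wren is not greatest since Wren < Gia.
Only Gia has nothing above it, so Gia is the highest exam score.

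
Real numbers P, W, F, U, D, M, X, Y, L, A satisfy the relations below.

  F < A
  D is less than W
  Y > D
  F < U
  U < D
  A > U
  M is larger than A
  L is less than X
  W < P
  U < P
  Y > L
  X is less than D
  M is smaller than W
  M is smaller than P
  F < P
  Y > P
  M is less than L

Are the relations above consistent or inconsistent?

Every relation is compatible with F < U < A < M < L < X < D < W < P < Y; the set is consistent.

consistent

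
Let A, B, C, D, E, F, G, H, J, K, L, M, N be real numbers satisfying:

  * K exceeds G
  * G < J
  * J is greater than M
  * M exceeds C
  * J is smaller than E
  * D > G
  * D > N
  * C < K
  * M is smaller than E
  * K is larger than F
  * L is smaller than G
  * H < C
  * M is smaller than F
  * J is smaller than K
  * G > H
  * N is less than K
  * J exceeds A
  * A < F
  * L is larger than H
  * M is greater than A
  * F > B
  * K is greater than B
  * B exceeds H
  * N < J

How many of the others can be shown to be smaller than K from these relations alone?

The elements the relations force below K are N, H, L, C, G, A, M, B, J, F — no chain reaches any other.
That is 10.

10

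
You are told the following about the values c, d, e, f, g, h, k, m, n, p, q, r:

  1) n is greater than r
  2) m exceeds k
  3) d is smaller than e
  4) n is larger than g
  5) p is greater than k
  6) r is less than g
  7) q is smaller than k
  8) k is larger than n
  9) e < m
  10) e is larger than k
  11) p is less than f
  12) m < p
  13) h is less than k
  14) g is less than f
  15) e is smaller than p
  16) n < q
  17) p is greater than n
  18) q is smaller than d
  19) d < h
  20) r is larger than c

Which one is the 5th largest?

The consecutive relations fix a unique order: c < r < g < n < q < d < h < k < e < m < p < f.
The 5th largest is k.

k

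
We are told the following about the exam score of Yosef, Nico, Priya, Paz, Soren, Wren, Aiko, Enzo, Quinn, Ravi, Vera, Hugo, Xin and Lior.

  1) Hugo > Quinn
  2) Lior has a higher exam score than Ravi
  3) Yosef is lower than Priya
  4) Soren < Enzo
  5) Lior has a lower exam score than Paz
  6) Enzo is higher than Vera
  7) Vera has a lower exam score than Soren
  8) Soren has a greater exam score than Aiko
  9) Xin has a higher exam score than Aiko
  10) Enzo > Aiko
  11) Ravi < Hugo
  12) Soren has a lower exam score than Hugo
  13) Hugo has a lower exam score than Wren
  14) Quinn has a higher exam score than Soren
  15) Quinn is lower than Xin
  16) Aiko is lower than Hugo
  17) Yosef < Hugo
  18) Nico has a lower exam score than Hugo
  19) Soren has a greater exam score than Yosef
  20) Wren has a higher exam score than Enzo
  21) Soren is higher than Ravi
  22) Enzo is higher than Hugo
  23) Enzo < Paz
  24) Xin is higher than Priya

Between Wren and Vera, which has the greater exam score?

Wren

Vera < Soren < Quinn < Hugo < Enzo < Wren, by transitivity through Soren, Quinn, Hugo, Enzo.
So Vera < Wren; Wren is the higher of the two.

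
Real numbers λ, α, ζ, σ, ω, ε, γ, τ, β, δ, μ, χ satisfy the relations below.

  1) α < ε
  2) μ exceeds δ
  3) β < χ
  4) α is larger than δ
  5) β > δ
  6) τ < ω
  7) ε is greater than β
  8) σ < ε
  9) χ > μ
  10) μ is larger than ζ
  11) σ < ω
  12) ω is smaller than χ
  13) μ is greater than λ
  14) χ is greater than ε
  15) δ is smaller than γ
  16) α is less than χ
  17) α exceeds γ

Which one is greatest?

δ is not greatest since δ < γ; γ is not greatest since γ < α; τ is not greatest since τ < ω; α is not greatest since α < χ; σ is not greatest since σ < ε; β is not greatest since β < χ; ε is not greatest since ε < χ; ζ is not greatest since ζ < μ; ω is not greatest since ω < χ; λ is not greatest since λ < μ; μ is not greatest since μ < χ.
Only χ has nothing above it, so χ is the greatest.

χ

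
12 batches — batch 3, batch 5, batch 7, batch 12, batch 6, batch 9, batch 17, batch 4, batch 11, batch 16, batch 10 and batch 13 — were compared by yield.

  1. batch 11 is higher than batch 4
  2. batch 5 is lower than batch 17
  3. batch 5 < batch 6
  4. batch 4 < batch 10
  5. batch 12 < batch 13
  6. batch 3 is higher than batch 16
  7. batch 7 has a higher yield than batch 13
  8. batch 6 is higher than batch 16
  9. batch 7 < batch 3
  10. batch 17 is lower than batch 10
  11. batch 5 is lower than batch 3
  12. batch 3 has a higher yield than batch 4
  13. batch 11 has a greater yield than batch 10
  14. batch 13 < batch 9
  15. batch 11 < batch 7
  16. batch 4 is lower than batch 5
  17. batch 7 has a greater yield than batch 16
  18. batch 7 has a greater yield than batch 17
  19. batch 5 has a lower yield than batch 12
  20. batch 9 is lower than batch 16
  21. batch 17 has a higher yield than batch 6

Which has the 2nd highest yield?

Chaining the given pairs: batch 4 < batch 5 < batch 12 < batch 13 < batch 9 < batch 16 < batch 6 < batch 17 < batch 10 < batch 11 < batch 7 < batch 3.
The 2nd largest is batch 7.

batch 7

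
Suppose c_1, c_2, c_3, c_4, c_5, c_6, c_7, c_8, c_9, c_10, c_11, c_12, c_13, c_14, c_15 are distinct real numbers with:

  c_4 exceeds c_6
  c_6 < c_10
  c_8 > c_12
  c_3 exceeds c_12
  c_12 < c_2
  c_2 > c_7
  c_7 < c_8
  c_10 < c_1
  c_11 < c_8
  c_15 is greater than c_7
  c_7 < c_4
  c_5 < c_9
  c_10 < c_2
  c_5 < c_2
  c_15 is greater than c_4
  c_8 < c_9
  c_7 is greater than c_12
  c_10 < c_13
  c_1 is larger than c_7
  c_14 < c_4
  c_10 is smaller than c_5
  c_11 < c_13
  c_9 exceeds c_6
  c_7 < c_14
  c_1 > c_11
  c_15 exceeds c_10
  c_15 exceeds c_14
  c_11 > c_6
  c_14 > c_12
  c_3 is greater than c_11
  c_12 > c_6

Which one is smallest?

c_12 is not least since c_6 < c_12; c_10 is not least since c_6 < c_10; c_11 is not least since c_6 < c_11; c_5 is not least since c_10 < c_5; c_13 is not least since c_10 < c_13; c_7 is not least since c_12 < c_7; c_1 is not least since c_11 < c_1; c_14 is not least since c_7 < c_14; c_4 is not least since c_14 < c_4; c_8 is not least since c_11 < c_8; c_2 is not least since c_10 < c_2; c_3 is not least since c_12 < c_3; c_9 is not least since c_6 < c_9; c_15 is not least since c_4 < c_15.
Only c_6 has nothing below it, so c_6 is the smallest.

c_6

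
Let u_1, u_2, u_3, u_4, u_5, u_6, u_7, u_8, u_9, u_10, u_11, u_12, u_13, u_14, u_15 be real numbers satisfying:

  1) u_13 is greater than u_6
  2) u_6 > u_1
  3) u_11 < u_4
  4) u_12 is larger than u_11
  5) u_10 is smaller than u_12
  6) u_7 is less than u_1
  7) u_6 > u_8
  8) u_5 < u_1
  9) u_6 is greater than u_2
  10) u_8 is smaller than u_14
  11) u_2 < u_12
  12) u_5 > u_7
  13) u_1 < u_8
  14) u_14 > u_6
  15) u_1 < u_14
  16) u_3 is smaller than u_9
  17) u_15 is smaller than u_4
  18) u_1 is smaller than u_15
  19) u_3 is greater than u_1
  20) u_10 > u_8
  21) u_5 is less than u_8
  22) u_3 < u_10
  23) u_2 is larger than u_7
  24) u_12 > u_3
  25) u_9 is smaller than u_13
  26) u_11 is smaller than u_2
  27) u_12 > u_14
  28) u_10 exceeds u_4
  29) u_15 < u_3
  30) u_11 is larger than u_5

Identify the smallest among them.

u_7

u_5 is not least since u_7 < u_5; u_1 is not least since u_7 < u_1; u_8 is not least since u_5 < u_8; u_11 is not least since u_5 < u_11; u_15 is not least since u_1 < u_15; u_2 is not least since u_11 < u_2; u_4 is not least since u_15 < u_4; u_3 is not least since u_1 < u_3; u_6 is not least since u_8 < u_6; u_9 is not least since u_3 < u_9; u_10 is not least since u_3 < u_10; u_14 is not least since u_8 < u_14; u_12 is not least since u_14 < u_12; u_13 is not least since u_6 < u_13.
Only u_7 has nothing below it, so u_7 is the smallest.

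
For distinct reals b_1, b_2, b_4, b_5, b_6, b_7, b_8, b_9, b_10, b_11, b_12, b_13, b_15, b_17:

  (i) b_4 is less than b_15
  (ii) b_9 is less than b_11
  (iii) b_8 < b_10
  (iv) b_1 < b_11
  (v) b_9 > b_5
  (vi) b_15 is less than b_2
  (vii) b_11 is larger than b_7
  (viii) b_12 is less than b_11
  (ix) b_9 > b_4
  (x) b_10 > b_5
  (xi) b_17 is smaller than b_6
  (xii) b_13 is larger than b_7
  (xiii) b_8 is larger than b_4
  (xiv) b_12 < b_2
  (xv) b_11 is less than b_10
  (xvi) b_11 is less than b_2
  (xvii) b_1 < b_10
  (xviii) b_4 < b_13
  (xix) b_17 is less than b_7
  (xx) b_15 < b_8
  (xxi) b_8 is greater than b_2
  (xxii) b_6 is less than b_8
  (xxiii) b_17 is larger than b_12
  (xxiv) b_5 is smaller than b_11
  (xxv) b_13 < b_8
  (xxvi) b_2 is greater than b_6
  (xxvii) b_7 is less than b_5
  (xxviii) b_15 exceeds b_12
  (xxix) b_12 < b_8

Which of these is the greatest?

Chaining downward from b_10: directly below it, b_1, b_5, b_11, b_8; then b_12, b_4, b_7, b_15, b_6, b_13, b_9, b_2; then b_17.
That covers every other element, and nothing is given above b_10, so b_10 is the greatest.

b_10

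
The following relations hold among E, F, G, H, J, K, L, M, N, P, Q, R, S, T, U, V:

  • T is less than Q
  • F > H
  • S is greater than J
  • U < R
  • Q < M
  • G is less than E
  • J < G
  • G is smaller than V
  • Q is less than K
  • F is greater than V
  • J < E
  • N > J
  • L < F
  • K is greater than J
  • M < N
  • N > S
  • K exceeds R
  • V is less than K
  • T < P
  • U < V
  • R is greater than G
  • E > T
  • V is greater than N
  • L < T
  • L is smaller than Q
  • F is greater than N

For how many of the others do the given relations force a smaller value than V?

The elements the relations force below V are U, L, J, G, S, T, Q, M, N — no chain reaches any other.
That is 9.

9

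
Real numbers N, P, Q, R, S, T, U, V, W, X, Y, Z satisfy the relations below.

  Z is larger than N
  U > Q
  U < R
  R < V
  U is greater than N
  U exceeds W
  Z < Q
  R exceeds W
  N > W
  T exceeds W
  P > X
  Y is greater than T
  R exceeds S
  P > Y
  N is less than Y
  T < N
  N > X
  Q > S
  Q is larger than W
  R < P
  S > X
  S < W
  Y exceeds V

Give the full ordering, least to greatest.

Nothing is placed below X, so it is least; from there X < S; S < W; W < T; T < N; N < Z; Z < Q; Q < U; U < R; R < V; V < Y; Y < P, each given directly.

X < S < W < T < N < Z < Q < U < R < V < Y < P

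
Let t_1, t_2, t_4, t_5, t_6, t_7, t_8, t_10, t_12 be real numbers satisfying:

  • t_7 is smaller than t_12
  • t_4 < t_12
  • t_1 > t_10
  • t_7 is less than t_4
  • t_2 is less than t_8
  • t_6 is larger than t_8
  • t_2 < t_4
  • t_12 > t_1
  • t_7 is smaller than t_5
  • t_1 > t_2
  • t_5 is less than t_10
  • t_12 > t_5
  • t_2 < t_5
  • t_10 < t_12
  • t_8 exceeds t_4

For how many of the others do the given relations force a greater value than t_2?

Directly above t_2: t_4, t_5, t_8, t_1.
One step further: t_10, t_12, t_6 (7 so far).
Nothing else is reachable above t_2; 7 in all.

7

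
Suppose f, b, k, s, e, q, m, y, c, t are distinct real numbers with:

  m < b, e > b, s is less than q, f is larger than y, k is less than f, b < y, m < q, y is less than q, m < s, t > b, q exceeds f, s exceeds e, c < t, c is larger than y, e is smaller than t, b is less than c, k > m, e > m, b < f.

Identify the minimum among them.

m

Chaining upward from m: directly above it, b, e, s, k, q; then y, c, t, f.
That covers every other element, and nothing is given below m, so m is the minimum.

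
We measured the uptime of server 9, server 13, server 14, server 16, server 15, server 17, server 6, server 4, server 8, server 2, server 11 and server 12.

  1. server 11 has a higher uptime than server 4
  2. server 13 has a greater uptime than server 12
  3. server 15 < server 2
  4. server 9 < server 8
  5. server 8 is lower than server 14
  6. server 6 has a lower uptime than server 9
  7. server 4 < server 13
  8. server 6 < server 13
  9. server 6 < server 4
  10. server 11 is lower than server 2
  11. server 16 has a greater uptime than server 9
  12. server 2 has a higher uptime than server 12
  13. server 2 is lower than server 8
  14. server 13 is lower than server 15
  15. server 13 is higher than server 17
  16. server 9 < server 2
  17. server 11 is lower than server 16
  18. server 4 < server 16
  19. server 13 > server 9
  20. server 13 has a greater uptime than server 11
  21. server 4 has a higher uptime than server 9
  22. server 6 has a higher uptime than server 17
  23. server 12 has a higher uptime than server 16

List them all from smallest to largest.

server 17 < server 6 < server 9 < server 4 < server 11 < server 16 < server 12 < server 13 < server 15 < server 2 < server 8 < server 14

Each adjacent pair is fixed by a given relation: server 17 < server 6; server 6 < server 9; server 9 < server 4; server 4 < server 11; server 11 < server 16; server 16 < server 12; server 12 < server 13; server 13 < server 15; server 15 < server 2; server 2 < server 8; server 8 < server 14. Chaining them end to end gives the full order.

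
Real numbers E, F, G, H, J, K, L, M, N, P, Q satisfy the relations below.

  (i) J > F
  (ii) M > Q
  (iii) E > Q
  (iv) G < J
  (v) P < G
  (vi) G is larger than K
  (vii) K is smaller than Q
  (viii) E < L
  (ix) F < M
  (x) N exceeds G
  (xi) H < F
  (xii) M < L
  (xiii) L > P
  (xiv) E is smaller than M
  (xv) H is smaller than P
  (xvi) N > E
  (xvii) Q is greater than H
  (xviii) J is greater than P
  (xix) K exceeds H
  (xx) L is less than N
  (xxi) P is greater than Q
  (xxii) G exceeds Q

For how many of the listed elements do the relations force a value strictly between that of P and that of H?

2

Chaining upward from H reaches: K, F, Q, E, M, L, G, N, J.
Chaining downward from P reaches: K, Q.
Strictly between H and P are those in both lists: K, Q — 2 elements.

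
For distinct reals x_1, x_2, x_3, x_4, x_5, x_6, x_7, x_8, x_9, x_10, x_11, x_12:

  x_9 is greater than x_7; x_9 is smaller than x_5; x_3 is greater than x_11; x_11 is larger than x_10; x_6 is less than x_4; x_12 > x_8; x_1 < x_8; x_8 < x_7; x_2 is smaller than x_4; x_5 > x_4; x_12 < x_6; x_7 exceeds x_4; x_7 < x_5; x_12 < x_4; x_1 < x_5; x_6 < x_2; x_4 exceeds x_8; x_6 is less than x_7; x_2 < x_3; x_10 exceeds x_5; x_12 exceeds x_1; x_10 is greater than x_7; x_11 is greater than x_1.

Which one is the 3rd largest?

x_10

Chaining the given pairs: x_1 < x_8 < x_12 < x_6 < x_2 < x_4 < x_7 < x_9 < x_5 < x_10 < x_11 < x_3.
The 3rd largest is x_10.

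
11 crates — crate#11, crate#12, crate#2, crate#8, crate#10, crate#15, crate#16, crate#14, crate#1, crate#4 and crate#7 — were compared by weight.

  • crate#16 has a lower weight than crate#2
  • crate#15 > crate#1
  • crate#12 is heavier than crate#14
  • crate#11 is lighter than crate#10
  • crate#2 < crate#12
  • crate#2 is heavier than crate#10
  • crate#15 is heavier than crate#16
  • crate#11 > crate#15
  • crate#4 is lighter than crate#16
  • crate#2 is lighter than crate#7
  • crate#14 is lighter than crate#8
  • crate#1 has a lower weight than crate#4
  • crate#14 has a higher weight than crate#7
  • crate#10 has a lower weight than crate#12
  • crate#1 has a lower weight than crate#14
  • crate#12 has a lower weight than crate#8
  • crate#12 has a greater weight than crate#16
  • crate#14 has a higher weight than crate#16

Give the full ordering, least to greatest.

Each adjacent pair is fixed by a given relation: crate#1 < crate#4; crate#4 < crate#16; crate#16 < crate#15; crate#15 < crate#11; crate#11 < crate#10; crate#10 < crate#2; crate#2 < crate#7; crate#7 < crate#14; crate#14 < crate#12; crate#12 < crate#8. Chaining them end to end gives the full order.

crate#1 < crate#4 < crate#16 < crate#15 < crate#11 < crate#10 < crate#2 < crate#7 < crate#14 < crate#12 < crate#8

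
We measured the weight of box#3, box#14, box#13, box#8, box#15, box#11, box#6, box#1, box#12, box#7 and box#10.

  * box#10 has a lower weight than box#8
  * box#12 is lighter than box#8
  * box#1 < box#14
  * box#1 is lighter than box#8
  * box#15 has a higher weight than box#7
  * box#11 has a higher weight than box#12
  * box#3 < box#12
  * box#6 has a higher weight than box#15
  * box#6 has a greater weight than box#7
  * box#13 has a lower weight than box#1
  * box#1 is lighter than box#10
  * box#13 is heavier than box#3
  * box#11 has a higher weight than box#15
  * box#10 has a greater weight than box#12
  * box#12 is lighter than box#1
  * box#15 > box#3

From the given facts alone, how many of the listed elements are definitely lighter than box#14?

4

Directly below box#14: box#1.
One step further: box#13, box#12 (3 so far).
One step further: box#3 (4 so far).
No other element is forced below box#14 by the given relations, so the count is 4.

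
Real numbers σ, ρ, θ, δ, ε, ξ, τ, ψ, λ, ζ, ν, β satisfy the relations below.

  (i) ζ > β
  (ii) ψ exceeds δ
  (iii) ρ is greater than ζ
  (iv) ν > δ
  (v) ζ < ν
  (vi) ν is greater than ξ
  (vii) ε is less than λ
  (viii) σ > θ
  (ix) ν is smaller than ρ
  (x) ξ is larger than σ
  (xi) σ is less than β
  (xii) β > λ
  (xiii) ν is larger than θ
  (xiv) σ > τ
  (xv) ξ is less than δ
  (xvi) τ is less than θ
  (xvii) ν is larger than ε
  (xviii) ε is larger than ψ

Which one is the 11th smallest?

The consecutive relations fix a unique order: τ < θ < σ < ξ < δ < ψ < ε < λ < β < ζ < ν < ρ.
The 11th smallest is ν.

ν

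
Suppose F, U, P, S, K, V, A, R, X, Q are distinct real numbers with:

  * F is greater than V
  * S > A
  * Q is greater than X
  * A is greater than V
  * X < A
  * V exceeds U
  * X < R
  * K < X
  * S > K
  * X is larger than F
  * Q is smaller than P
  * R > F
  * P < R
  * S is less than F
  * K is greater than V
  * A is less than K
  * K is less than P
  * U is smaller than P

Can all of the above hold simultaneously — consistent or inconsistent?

Chaining the given relations yields A < K < S < F < X, so A < X. But one relation states X < A. These cannot both hold.

inconsistent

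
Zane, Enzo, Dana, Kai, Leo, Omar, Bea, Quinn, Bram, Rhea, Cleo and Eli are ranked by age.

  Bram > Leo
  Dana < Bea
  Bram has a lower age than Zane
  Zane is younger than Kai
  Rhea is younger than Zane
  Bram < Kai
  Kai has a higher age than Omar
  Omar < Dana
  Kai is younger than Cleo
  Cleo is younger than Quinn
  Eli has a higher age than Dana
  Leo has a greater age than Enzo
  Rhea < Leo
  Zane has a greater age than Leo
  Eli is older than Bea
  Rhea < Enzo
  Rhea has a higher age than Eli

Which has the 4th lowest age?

Eli

Piecing the relations together gives one ordering: Omar < Dana < Bea < Eli < Rhea < Enzo < Leo < Bram < Zane < Kai < Cleo < Quinn.
Counting 4 from the smallest end gives Eli.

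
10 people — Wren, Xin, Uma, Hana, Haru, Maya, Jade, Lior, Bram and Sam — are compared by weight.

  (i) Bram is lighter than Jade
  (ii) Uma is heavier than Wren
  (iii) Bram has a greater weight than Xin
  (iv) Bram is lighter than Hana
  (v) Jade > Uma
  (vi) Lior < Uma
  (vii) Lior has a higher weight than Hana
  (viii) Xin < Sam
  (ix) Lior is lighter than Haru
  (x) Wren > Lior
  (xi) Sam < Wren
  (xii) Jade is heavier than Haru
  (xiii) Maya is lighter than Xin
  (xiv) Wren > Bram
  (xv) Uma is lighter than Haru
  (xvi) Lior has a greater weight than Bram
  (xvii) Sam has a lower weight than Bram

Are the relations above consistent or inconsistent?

Every relation is compatible with Maya < Xin < Sam < Bram < Hana < Lior < Wren < Uma < Haru < Jade; the set is consistent.

consistent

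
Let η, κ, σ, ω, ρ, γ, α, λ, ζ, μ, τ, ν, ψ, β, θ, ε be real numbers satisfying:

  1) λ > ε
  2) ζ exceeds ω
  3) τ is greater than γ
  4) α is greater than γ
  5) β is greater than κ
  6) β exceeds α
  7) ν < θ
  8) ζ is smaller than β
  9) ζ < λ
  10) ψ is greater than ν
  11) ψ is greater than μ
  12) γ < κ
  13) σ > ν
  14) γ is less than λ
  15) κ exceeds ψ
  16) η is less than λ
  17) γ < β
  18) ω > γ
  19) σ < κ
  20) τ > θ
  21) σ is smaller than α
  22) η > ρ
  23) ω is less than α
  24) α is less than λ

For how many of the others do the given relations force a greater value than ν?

8

The elements the relations force above ν are ψ, σ, α, θ, κ, β, τ, λ — no chain reaches any other.
That is 8.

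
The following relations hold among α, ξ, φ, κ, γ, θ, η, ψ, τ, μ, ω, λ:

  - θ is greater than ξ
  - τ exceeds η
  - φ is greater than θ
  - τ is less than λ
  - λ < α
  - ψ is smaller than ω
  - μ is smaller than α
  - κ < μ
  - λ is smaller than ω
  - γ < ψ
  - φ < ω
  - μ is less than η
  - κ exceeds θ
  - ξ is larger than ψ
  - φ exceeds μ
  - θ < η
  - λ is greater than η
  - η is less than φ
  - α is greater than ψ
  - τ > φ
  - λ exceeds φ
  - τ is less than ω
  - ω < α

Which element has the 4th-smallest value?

θ

Chaining the given pairs: γ < ψ < ξ < θ < κ < μ < η < φ < τ < λ < ω < α.
Counting 4 from the smallest end gives θ.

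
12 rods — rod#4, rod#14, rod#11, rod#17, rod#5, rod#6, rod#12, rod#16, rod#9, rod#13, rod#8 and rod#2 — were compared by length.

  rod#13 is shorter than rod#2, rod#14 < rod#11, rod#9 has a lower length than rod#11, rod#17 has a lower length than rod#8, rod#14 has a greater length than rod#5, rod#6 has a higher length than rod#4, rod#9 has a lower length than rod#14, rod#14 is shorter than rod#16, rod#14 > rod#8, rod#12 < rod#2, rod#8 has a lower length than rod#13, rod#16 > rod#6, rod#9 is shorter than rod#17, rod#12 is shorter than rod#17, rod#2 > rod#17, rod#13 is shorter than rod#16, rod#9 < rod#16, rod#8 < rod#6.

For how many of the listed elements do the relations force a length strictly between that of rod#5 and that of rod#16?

1

The relations place rod#5 below rod#16. An element lies strictly between them when it is forced above rod#5 and also forced below rod#16.
Above rod#5: {rod#14, rod#11}. Below rod#16: {rod#9, rod#12, rod#17, rod#4, rod#8, rod#14, rod#6, rod#13}.
Intersection: {rod#14} — 1.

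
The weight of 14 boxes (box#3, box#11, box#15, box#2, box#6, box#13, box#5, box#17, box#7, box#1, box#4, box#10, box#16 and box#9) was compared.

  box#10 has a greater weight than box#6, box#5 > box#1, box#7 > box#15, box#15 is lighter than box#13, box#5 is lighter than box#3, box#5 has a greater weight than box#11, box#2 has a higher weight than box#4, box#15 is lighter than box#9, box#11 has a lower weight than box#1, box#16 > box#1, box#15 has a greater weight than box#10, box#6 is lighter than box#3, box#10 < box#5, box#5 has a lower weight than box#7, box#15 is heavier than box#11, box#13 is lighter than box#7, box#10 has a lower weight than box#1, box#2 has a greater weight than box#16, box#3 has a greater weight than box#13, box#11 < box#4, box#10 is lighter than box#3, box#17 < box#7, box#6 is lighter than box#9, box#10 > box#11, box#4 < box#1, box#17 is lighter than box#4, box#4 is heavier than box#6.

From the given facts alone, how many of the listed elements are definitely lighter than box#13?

4

From box#13 the given relations immediately reach box#15.
From those, box#11, box#10 — 3 in total.
From those, box#6 — 4 in total.
Nothing else is reachable below box#13; 4 in all.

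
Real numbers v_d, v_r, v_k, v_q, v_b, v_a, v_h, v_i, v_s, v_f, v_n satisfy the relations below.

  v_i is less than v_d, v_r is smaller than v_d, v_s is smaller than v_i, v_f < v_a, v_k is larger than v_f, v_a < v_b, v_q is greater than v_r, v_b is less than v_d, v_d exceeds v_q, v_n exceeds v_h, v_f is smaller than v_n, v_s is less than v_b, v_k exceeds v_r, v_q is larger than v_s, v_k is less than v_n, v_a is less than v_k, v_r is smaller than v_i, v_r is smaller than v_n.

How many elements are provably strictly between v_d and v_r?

2

The relations place v_r below v_d. An element lies strictly between them when it is forced above v_r and also forced below v_d.
Above v_r: {v_k, v_q, v_i, v_n}. Below v_d: {v_s, v_f, v_a, v_q, v_i, v_b}.
Intersection: {v_q, v_i} — 2.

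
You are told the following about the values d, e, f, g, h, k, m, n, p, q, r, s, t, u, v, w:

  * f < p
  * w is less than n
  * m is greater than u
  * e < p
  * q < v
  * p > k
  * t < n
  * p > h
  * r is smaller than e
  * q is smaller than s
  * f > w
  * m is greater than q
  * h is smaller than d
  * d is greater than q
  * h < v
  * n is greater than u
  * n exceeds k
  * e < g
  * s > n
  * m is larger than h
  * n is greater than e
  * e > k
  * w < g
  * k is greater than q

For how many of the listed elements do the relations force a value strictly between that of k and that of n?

1

The relations place k below n. An element lies strictly between them when it is forced above k and also forced below n.
Above k: {e, g, s, p}. Below n: {q, t, r, w, u, e}.
Intersection: {e} — 1.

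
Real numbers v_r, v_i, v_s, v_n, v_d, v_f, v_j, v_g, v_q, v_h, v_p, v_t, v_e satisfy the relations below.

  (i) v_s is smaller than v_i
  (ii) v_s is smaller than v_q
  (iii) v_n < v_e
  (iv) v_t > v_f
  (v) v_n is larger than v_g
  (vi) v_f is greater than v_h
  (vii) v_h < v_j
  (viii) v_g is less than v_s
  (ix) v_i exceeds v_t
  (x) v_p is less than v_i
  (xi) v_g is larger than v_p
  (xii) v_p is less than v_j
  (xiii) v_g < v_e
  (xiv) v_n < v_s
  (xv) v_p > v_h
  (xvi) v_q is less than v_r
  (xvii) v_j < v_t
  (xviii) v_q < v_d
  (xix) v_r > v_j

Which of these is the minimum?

Chaining upward from v_h: directly above it, v_p, v_f, v_j; then v_g, v_t, v_r, v_i; then v_n, v_s, v_e; then v_q; then v_d.
That covers every other element, and nothing is given below v_h, so v_h is the minimum.

v_h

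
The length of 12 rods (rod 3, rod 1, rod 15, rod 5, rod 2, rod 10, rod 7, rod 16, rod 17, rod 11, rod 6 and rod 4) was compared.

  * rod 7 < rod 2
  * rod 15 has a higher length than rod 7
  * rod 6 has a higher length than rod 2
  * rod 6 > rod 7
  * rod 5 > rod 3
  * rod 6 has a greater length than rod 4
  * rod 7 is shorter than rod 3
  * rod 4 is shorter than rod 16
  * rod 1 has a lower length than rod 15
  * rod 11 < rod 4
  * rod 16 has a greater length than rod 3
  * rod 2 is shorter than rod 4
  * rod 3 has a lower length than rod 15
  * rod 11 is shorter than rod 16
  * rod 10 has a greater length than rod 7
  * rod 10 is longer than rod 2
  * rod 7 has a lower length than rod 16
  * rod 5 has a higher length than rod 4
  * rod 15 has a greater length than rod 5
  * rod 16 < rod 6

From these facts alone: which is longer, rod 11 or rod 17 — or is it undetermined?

undetermined

Following every chain through rod 11: above rod 11 we get rod 4, rod 5, rod 16, rod 6, rod 15.
rod 17 is not reached, and no chain runs the other way from rod 17 to rod 11.
So the given relations leave the order of rod 11 and rod 17 undetermined.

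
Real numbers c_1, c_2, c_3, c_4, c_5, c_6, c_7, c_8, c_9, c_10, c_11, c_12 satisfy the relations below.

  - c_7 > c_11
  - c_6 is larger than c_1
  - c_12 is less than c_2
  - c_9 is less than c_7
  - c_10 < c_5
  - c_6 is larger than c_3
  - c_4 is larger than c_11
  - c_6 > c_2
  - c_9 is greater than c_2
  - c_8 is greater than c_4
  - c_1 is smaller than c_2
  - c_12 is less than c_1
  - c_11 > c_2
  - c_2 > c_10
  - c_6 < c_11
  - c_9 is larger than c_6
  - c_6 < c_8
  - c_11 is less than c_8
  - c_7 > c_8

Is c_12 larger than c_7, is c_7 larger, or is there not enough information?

Chaining the given relations: c_12 < c_2 < c_6 < c_11 < c_4 < c_8 < c_7.
So c_7 is larger.

c_7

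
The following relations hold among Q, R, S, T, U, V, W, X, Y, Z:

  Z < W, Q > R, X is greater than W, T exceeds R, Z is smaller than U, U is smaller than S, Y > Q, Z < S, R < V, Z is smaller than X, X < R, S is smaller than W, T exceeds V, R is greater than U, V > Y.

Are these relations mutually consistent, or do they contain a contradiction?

consistent

The single ordering Z < U < S < W < X < R < Q < Y < V < T satisfies every listed relation, so no contradiction arises.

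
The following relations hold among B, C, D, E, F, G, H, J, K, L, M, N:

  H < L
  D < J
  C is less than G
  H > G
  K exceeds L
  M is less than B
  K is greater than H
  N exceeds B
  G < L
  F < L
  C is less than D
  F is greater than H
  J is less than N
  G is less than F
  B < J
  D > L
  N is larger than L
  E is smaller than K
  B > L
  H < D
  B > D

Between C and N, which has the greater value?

N

Link the given pairs in sequence: C < G; G < H; H < F; F < L; L < D; D < B; B < J; J < N.
Chaining these gives C < G < H < F < L < D < B < J < N.
So C < N; N is the larger of the two.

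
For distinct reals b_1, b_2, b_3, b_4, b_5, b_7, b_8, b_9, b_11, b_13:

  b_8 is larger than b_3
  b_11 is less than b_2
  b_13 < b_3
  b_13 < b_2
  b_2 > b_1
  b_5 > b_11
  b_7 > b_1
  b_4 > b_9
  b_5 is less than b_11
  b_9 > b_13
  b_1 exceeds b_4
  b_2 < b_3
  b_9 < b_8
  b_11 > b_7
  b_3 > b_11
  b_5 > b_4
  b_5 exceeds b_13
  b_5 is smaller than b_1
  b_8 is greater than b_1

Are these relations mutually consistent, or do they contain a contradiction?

inconsistent

We have b_11 < b_5 stated directly, yet also b_5 < b_1 < b_7 < b_11 by chaining the others — so b_5 < b_11. Contradiction.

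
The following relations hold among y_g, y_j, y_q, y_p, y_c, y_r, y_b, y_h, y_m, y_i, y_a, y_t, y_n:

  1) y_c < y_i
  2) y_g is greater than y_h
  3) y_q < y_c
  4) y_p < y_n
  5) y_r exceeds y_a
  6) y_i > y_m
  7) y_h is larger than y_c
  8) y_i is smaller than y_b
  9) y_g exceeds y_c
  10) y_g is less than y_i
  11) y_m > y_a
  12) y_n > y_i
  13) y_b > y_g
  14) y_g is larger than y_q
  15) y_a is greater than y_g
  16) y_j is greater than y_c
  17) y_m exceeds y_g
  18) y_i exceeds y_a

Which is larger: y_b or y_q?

y_q < y_c and y_c < y_h give y_q < y_h.
With y_h < y_g: y_q < y_c < y_h < y_g.
Then y_g < y_m extends the chain to y_m.
With y_m < y_i: y_q < y_c < y_h < y_g < y_m < y_i.
With y_i < y_b: y_q < y_c < y_h < y_g < y_m < y_i < y_b.
So y_q < y_b; y_b is the larger of the two.

y_b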